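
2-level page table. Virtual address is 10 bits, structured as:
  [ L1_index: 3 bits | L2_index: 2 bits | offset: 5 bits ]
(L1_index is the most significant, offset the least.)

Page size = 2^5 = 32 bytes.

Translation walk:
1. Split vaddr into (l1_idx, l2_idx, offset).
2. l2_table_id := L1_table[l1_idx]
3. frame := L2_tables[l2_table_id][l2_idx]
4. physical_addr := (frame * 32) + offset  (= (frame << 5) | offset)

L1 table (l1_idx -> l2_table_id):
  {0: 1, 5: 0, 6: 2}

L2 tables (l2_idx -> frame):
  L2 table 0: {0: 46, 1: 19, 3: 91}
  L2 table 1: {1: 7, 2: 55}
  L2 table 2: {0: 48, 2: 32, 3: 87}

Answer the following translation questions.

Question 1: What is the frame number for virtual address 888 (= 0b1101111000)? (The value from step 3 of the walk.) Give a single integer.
Answer: 87

Derivation:
vaddr = 888: l1_idx=6, l2_idx=3
L1[6] = 2; L2[2][3] = 87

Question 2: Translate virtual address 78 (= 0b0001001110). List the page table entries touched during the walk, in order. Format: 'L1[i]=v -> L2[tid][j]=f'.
Answer: L1[0]=1 -> L2[1][2]=55

Derivation:
vaddr = 78 = 0b0001001110
Split: l1_idx=0, l2_idx=2, offset=14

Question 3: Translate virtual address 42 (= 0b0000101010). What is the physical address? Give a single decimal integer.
vaddr = 42 = 0b0000101010
Split: l1_idx=0, l2_idx=1, offset=10
L1[0] = 1
L2[1][1] = 7
paddr = 7 * 32 + 10 = 234

Answer: 234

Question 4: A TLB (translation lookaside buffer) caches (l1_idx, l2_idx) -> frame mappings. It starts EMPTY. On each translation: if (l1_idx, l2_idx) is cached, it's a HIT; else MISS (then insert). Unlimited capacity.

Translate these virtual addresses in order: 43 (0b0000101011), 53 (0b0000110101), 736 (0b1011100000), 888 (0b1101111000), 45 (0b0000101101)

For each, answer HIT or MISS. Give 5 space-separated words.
vaddr=43: (0,1) not in TLB -> MISS, insert
vaddr=53: (0,1) in TLB -> HIT
vaddr=736: (5,3) not in TLB -> MISS, insert
vaddr=888: (6,3) not in TLB -> MISS, insert
vaddr=45: (0,1) in TLB -> HIT

Answer: MISS HIT MISS MISS HIT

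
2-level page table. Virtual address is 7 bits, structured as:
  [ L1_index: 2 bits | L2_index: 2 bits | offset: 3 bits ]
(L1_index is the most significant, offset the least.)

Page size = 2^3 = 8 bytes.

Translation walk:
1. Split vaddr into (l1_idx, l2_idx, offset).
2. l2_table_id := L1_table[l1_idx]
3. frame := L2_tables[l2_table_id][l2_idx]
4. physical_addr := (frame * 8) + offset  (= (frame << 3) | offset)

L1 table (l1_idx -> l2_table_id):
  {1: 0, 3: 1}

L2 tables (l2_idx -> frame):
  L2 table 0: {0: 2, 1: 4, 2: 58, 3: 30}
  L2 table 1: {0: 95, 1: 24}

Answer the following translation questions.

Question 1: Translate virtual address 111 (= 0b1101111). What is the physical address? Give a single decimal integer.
vaddr = 111 = 0b1101111
Split: l1_idx=3, l2_idx=1, offset=7
L1[3] = 1
L2[1][1] = 24
paddr = 24 * 8 + 7 = 199

Answer: 199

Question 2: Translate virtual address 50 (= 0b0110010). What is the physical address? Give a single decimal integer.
vaddr = 50 = 0b0110010
Split: l1_idx=1, l2_idx=2, offset=2
L1[1] = 0
L2[0][2] = 58
paddr = 58 * 8 + 2 = 466

Answer: 466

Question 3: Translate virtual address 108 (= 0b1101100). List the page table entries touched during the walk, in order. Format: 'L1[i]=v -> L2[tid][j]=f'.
vaddr = 108 = 0b1101100
Split: l1_idx=3, l2_idx=1, offset=4

Answer: L1[3]=1 -> L2[1][1]=24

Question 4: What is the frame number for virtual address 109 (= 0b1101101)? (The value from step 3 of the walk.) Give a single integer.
Answer: 24

Derivation:
vaddr = 109: l1_idx=3, l2_idx=1
L1[3] = 1; L2[1][1] = 24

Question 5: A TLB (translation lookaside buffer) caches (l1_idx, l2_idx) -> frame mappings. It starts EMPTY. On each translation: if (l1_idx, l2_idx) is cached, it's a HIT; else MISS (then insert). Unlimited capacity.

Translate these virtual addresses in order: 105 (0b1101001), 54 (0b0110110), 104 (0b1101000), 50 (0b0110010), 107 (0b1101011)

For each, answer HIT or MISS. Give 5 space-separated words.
Answer: MISS MISS HIT HIT HIT

Derivation:
vaddr=105: (3,1) not in TLB -> MISS, insert
vaddr=54: (1,2) not in TLB -> MISS, insert
vaddr=104: (3,1) in TLB -> HIT
vaddr=50: (1,2) in TLB -> HIT
vaddr=107: (3,1) in TLB -> HIT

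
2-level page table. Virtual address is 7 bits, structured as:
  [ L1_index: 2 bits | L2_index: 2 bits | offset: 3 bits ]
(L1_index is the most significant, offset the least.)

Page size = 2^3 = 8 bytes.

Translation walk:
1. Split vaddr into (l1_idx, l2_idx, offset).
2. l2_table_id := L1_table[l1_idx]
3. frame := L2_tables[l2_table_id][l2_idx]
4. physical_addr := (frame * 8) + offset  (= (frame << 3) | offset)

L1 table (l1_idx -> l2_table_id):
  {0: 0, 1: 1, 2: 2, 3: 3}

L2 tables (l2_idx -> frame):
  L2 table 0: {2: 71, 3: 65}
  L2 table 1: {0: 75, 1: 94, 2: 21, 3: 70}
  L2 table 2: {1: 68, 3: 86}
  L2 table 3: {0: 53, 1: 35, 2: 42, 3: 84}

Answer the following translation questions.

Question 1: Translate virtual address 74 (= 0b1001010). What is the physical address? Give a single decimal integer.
Answer: 546

Derivation:
vaddr = 74 = 0b1001010
Split: l1_idx=2, l2_idx=1, offset=2
L1[2] = 2
L2[2][1] = 68
paddr = 68 * 8 + 2 = 546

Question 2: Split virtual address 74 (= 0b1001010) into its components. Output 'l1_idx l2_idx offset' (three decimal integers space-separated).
vaddr = 74 = 0b1001010
  top 2 bits -> l1_idx = 2
  next 2 bits -> l2_idx = 1
  bottom 3 bits -> offset = 2

Answer: 2 1 2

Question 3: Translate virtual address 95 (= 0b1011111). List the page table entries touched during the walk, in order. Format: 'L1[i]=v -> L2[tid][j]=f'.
Answer: L1[2]=2 -> L2[2][3]=86

Derivation:
vaddr = 95 = 0b1011111
Split: l1_idx=2, l2_idx=3, offset=7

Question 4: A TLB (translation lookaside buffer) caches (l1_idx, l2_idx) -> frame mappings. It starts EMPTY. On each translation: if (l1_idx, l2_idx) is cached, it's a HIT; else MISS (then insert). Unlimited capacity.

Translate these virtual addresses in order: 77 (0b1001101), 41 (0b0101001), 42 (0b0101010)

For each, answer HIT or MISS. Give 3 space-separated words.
vaddr=77: (2,1) not in TLB -> MISS, insert
vaddr=41: (1,1) not in TLB -> MISS, insert
vaddr=42: (1,1) in TLB -> HIT

Answer: MISS MISS HIT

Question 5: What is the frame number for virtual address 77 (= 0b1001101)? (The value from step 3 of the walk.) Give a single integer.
vaddr = 77: l1_idx=2, l2_idx=1
L1[2] = 2; L2[2][1] = 68

Answer: 68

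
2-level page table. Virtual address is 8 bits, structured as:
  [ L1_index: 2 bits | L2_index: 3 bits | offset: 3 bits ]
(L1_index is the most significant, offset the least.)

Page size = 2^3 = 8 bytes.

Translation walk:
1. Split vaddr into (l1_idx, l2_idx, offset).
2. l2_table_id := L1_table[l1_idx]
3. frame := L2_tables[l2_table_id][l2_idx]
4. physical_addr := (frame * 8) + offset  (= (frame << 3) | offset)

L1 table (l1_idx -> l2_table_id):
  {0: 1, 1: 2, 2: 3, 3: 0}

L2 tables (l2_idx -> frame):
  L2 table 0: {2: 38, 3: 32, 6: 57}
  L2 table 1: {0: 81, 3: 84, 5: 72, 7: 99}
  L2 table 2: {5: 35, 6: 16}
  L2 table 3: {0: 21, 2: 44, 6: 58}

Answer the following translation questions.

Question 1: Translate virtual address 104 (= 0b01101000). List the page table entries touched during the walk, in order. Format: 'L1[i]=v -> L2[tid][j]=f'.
Answer: L1[1]=2 -> L2[2][5]=35

Derivation:
vaddr = 104 = 0b01101000
Split: l1_idx=1, l2_idx=5, offset=0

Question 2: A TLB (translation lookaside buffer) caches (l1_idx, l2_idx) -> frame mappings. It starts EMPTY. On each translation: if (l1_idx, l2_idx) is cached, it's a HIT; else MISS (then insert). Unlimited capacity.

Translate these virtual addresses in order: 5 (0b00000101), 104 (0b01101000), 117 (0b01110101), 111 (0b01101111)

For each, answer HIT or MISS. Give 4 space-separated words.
Answer: MISS MISS MISS HIT

Derivation:
vaddr=5: (0,0) not in TLB -> MISS, insert
vaddr=104: (1,5) not in TLB -> MISS, insert
vaddr=117: (1,6) not in TLB -> MISS, insert
vaddr=111: (1,5) in TLB -> HIT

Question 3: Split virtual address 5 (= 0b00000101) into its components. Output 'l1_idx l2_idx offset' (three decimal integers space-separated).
vaddr = 5 = 0b00000101
  top 2 bits -> l1_idx = 0
  next 3 bits -> l2_idx = 0
  bottom 3 bits -> offset = 5

Answer: 0 0 5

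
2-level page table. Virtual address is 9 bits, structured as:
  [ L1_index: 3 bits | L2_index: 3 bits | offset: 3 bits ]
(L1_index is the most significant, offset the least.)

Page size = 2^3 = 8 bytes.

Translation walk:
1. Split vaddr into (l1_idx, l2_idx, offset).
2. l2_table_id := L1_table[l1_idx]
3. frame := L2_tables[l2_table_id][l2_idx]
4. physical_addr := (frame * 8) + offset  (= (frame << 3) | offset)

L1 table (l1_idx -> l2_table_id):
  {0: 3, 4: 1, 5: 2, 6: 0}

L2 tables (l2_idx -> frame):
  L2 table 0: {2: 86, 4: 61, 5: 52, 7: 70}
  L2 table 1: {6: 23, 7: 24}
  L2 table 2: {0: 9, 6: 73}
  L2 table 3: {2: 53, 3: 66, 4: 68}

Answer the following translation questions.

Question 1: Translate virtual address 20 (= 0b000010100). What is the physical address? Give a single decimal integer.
vaddr = 20 = 0b000010100
Split: l1_idx=0, l2_idx=2, offset=4
L1[0] = 3
L2[3][2] = 53
paddr = 53 * 8 + 4 = 428

Answer: 428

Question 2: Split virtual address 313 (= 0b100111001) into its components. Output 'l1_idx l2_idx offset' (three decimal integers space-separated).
Answer: 4 7 1

Derivation:
vaddr = 313 = 0b100111001
  top 3 bits -> l1_idx = 4
  next 3 bits -> l2_idx = 7
  bottom 3 bits -> offset = 1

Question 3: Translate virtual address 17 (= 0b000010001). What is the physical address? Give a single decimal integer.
vaddr = 17 = 0b000010001
Split: l1_idx=0, l2_idx=2, offset=1
L1[0] = 3
L2[3][2] = 53
paddr = 53 * 8 + 1 = 425

Answer: 425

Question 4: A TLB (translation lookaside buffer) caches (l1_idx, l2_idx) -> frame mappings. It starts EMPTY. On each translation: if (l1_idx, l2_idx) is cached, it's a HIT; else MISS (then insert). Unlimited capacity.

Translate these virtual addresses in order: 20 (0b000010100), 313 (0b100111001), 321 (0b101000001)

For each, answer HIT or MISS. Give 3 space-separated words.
Answer: MISS MISS MISS

Derivation:
vaddr=20: (0,2) not in TLB -> MISS, insert
vaddr=313: (4,7) not in TLB -> MISS, insert
vaddr=321: (5,0) not in TLB -> MISS, insert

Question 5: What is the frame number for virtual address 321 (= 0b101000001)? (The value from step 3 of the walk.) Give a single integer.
vaddr = 321: l1_idx=5, l2_idx=0
L1[5] = 2; L2[2][0] = 9

Answer: 9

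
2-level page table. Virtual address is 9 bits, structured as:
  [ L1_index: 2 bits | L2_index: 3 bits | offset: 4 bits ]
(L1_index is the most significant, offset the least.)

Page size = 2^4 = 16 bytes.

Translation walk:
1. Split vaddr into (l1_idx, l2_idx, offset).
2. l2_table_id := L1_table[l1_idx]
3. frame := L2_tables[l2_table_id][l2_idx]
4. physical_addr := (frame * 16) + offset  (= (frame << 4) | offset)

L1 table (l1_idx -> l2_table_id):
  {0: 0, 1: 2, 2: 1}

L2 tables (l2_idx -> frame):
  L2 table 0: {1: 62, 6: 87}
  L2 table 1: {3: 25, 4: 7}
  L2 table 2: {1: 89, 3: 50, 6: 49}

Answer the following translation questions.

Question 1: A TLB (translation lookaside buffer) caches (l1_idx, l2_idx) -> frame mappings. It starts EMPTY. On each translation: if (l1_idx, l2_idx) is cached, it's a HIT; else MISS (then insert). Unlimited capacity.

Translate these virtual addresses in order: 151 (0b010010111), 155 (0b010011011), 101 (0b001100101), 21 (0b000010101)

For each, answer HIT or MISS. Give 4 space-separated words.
vaddr=151: (1,1) not in TLB -> MISS, insert
vaddr=155: (1,1) in TLB -> HIT
vaddr=101: (0,6) not in TLB -> MISS, insert
vaddr=21: (0,1) not in TLB -> MISS, insert

Answer: MISS HIT MISS MISS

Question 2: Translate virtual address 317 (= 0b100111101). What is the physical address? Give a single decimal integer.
Answer: 413

Derivation:
vaddr = 317 = 0b100111101
Split: l1_idx=2, l2_idx=3, offset=13
L1[2] = 1
L2[1][3] = 25
paddr = 25 * 16 + 13 = 413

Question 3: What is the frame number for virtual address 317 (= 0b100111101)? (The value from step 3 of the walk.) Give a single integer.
Answer: 25

Derivation:
vaddr = 317: l1_idx=2, l2_idx=3
L1[2] = 1; L2[1][3] = 25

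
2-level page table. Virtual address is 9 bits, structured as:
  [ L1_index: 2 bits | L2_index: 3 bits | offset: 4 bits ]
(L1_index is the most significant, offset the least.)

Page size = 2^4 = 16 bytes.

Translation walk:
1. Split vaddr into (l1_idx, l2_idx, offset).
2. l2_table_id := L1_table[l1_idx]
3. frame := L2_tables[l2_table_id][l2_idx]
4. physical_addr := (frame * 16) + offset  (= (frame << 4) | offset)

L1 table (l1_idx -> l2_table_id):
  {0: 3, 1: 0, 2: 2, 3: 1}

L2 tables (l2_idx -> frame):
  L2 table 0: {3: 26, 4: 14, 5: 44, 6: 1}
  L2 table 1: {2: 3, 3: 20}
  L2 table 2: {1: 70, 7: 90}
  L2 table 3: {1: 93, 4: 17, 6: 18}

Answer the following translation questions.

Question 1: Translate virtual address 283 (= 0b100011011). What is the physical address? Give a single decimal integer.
vaddr = 283 = 0b100011011
Split: l1_idx=2, l2_idx=1, offset=11
L1[2] = 2
L2[2][1] = 70
paddr = 70 * 16 + 11 = 1131

Answer: 1131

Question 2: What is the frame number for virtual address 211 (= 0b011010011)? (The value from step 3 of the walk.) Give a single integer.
Answer: 44

Derivation:
vaddr = 211: l1_idx=1, l2_idx=5
L1[1] = 0; L2[0][5] = 44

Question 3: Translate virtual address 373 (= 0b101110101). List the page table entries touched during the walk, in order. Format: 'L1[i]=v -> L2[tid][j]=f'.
vaddr = 373 = 0b101110101
Split: l1_idx=2, l2_idx=7, offset=5

Answer: L1[2]=2 -> L2[2][7]=90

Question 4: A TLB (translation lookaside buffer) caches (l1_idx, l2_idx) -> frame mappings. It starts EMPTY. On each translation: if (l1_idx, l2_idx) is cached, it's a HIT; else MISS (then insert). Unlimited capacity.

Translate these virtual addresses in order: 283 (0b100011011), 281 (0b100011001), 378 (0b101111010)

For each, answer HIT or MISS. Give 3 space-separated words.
Answer: MISS HIT MISS

Derivation:
vaddr=283: (2,1) not in TLB -> MISS, insert
vaddr=281: (2,1) in TLB -> HIT
vaddr=378: (2,7) not in TLB -> MISS, insert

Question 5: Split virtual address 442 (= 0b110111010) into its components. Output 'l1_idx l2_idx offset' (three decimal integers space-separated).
Answer: 3 3 10

Derivation:
vaddr = 442 = 0b110111010
  top 2 bits -> l1_idx = 3
  next 3 bits -> l2_idx = 3
  bottom 4 bits -> offset = 10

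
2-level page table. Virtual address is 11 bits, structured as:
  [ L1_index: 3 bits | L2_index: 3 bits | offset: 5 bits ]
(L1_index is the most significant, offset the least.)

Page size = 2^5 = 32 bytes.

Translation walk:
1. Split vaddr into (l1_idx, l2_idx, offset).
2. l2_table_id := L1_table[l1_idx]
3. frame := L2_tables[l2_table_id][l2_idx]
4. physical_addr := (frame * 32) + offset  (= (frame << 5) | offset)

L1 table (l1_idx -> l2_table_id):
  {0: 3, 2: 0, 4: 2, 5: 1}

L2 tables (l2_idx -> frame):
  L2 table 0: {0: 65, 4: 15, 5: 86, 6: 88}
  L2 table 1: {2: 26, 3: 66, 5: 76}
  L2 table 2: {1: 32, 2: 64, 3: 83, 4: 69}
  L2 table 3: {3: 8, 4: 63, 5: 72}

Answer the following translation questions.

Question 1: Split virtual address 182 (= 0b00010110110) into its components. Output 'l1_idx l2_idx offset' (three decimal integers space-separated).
Answer: 0 5 22

Derivation:
vaddr = 182 = 0b00010110110
  top 3 bits -> l1_idx = 0
  next 3 bits -> l2_idx = 5
  bottom 5 bits -> offset = 22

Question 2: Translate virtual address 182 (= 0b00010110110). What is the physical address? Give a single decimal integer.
vaddr = 182 = 0b00010110110
Split: l1_idx=0, l2_idx=5, offset=22
L1[0] = 3
L2[3][5] = 72
paddr = 72 * 32 + 22 = 2326

Answer: 2326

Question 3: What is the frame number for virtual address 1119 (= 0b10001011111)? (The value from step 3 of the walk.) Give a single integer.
vaddr = 1119: l1_idx=4, l2_idx=2
L1[4] = 2; L2[2][2] = 64

Answer: 64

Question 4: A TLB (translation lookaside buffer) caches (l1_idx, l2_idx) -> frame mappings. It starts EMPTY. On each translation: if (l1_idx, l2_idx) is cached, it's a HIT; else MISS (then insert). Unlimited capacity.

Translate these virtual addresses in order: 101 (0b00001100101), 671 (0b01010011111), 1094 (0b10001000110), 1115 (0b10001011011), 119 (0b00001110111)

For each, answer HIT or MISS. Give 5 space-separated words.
Answer: MISS MISS MISS HIT HIT

Derivation:
vaddr=101: (0,3) not in TLB -> MISS, insert
vaddr=671: (2,4) not in TLB -> MISS, insert
vaddr=1094: (4,2) not in TLB -> MISS, insert
vaddr=1115: (4,2) in TLB -> HIT
vaddr=119: (0,3) in TLB -> HIT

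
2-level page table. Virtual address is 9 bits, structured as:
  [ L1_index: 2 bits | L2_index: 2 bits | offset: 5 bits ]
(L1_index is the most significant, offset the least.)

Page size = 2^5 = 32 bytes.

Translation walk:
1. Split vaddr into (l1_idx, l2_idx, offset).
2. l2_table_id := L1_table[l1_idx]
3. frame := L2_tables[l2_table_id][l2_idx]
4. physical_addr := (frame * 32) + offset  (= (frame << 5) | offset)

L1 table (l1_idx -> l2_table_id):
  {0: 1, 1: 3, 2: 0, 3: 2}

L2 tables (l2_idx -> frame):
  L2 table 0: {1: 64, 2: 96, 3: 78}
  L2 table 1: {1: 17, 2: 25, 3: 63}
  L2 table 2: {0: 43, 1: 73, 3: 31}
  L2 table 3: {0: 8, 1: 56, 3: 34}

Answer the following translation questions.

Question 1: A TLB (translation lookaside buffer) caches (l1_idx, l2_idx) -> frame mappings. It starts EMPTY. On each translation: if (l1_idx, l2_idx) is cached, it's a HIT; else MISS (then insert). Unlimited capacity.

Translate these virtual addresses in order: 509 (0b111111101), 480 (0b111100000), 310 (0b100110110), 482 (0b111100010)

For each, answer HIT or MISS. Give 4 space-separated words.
vaddr=509: (3,3) not in TLB -> MISS, insert
vaddr=480: (3,3) in TLB -> HIT
vaddr=310: (2,1) not in TLB -> MISS, insert
vaddr=482: (3,3) in TLB -> HIT

Answer: MISS HIT MISS HIT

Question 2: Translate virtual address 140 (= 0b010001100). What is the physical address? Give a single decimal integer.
Answer: 268

Derivation:
vaddr = 140 = 0b010001100
Split: l1_idx=1, l2_idx=0, offset=12
L1[1] = 3
L2[3][0] = 8
paddr = 8 * 32 + 12 = 268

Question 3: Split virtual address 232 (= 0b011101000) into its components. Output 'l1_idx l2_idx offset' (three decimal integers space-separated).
Answer: 1 3 8

Derivation:
vaddr = 232 = 0b011101000
  top 2 bits -> l1_idx = 1
  next 2 bits -> l2_idx = 3
  bottom 5 bits -> offset = 8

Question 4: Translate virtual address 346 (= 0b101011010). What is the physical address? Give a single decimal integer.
vaddr = 346 = 0b101011010
Split: l1_idx=2, l2_idx=2, offset=26
L1[2] = 0
L2[0][2] = 96
paddr = 96 * 32 + 26 = 3098

Answer: 3098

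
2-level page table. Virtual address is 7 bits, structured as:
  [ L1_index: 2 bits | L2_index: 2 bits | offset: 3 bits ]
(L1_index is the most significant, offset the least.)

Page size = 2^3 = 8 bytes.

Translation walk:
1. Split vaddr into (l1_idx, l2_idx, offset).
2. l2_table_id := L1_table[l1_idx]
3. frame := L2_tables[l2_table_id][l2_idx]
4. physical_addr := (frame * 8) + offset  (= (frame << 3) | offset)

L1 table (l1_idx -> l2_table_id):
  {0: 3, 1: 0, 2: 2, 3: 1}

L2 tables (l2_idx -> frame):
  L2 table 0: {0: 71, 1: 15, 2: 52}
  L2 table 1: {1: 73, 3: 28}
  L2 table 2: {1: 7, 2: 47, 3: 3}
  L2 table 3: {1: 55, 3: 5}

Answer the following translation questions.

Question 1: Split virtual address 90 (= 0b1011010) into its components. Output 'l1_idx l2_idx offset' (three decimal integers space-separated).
vaddr = 90 = 0b1011010
  top 2 bits -> l1_idx = 2
  next 2 bits -> l2_idx = 3
  bottom 3 bits -> offset = 2

Answer: 2 3 2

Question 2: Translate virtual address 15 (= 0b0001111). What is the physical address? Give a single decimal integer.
Answer: 447

Derivation:
vaddr = 15 = 0b0001111
Split: l1_idx=0, l2_idx=1, offset=7
L1[0] = 3
L2[3][1] = 55
paddr = 55 * 8 + 7 = 447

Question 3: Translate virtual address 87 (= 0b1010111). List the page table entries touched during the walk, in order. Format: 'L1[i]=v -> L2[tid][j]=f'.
vaddr = 87 = 0b1010111
Split: l1_idx=2, l2_idx=2, offset=7

Answer: L1[2]=2 -> L2[2][2]=47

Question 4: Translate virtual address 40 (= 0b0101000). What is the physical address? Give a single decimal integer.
Answer: 120

Derivation:
vaddr = 40 = 0b0101000
Split: l1_idx=1, l2_idx=1, offset=0
L1[1] = 0
L2[0][1] = 15
paddr = 15 * 8 + 0 = 120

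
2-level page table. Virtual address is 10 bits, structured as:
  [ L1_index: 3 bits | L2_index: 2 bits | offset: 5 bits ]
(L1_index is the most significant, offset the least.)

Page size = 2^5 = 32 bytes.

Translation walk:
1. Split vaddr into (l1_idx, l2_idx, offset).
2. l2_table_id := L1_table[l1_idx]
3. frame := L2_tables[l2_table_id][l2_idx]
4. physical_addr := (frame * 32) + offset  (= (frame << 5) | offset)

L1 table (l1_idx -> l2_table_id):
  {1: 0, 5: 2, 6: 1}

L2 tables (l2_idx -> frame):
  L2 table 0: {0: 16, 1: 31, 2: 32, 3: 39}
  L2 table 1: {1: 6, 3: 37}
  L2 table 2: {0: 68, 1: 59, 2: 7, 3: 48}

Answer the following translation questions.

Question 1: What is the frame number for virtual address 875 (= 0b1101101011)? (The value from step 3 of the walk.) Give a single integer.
Answer: 37

Derivation:
vaddr = 875: l1_idx=6, l2_idx=3
L1[6] = 1; L2[1][3] = 37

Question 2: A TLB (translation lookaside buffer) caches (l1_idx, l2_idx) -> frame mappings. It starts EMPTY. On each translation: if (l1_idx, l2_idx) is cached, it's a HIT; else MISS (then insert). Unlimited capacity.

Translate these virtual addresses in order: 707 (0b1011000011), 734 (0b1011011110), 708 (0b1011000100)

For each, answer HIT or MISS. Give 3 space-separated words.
vaddr=707: (5,2) not in TLB -> MISS, insert
vaddr=734: (5,2) in TLB -> HIT
vaddr=708: (5,2) in TLB -> HIT

Answer: MISS HIT HIT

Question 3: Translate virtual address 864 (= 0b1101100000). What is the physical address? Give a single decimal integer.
Answer: 1184

Derivation:
vaddr = 864 = 0b1101100000
Split: l1_idx=6, l2_idx=3, offset=0
L1[6] = 1
L2[1][3] = 37
paddr = 37 * 32 + 0 = 1184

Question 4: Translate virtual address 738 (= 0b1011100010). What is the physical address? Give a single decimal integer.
Answer: 1538

Derivation:
vaddr = 738 = 0b1011100010
Split: l1_idx=5, l2_idx=3, offset=2
L1[5] = 2
L2[2][3] = 48
paddr = 48 * 32 + 2 = 1538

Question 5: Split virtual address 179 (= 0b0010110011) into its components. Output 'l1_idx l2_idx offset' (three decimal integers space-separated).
Answer: 1 1 19

Derivation:
vaddr = 179 = 0b0010110011
  top 3 bits -> l1_idx = 1
  next 2 bits -> l2_idx = 1
  bottom 5 bits -> offset = 19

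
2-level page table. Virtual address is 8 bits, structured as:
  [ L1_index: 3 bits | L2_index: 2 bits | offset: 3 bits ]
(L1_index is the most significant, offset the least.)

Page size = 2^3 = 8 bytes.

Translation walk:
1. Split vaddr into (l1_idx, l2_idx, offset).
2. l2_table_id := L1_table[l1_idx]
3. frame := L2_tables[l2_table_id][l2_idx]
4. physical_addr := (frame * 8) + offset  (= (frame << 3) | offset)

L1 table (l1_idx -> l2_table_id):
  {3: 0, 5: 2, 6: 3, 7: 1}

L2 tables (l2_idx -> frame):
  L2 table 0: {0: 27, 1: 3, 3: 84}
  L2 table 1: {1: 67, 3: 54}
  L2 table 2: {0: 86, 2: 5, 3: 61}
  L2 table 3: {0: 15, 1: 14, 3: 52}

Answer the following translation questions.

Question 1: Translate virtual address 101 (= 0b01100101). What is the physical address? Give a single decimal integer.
Answer: 221

Derivation:
vaddr = 101 = 0b01100101
Split: l1_idx=3, l2_idx=0, offset=5
L1[3] = 0
L2[0][0] = 27
paddr = 27 * 8 + 5 = 221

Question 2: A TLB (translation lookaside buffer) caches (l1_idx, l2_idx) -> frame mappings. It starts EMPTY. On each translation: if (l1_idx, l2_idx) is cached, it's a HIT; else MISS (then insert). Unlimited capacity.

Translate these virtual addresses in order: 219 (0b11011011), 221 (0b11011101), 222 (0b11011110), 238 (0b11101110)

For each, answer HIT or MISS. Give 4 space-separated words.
vaddr=219: (6,3) not in TLB -> MISS, insert
vaddr=221: (6,3) in TLB -> HIT
vaddr=222: (6,3) in TLB -> HIT
vaddr=238: (7,1) not in TLB -> MISS, insert

Answer: MISS HIT HIT MISS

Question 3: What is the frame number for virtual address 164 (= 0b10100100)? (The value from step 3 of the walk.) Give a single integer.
vaddr = 164: l1_idx=5, l2_idx=0
L1[5] = 2; L2[2][0] = 86

Answer: 86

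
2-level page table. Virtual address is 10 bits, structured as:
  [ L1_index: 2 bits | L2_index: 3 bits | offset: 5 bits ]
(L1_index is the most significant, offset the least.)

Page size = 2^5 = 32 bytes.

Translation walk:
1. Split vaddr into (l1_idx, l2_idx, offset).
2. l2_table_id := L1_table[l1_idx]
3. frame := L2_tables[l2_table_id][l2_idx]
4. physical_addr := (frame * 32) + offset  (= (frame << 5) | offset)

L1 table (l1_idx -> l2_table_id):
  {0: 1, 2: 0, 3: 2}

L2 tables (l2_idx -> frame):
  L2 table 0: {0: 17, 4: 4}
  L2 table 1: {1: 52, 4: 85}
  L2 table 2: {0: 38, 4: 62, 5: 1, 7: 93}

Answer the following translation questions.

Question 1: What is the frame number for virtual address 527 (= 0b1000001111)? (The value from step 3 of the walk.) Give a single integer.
vaddr = 527: l1_idx=2, l2_idx=0
L1[2] = 0; L2[0][0] = 17

Answer: 17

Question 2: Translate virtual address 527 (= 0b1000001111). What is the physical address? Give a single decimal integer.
vaddr = 527 = 0b1000001111
Split: l1_idx=2, l2_idx=0, offset=15
L1[2] = 0
L2[0][0] = 17
paddr = 17 * 32 + 15 = 559

Answer: 559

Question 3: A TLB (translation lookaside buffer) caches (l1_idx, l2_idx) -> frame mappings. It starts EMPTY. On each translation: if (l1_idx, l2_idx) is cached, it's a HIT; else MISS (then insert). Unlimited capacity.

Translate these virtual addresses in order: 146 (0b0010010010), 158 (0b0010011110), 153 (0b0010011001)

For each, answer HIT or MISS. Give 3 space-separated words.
Answer: MISS HIT HIT

Derivation:
vaddr=146: (0,4) not in TLB -> MISS, insert
vaddr=158: (0,4) in TLB -> HIT
vaddr=153: (0,4) in TLB -> HIT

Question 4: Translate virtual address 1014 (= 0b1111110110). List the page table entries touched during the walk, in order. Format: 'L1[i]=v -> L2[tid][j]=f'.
vaddr = 1014 = 0b1111110110
Split: l1_idx=3, l2_idx=7, offset=22

Answer: L1[3]=2 -> L2[2][7]=93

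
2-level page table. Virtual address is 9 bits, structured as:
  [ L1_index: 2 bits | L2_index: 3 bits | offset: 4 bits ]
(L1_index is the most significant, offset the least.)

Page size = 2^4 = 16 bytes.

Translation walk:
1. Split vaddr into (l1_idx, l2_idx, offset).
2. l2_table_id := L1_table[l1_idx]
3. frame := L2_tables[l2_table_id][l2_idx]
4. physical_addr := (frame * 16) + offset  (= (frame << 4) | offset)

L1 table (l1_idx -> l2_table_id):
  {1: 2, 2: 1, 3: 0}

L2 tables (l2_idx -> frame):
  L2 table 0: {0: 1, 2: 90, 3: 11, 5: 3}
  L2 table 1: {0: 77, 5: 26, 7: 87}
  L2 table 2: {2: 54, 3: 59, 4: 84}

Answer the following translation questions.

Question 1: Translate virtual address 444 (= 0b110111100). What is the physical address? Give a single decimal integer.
Answer: 188

Derivation:
vaddr = 444 = 0b110111100
Split: l1_idx=3, l2_idx=3, offset=12
L1[3] = 0
L2[0][3] = 11
paddr = 11 * 16 + 12 = 188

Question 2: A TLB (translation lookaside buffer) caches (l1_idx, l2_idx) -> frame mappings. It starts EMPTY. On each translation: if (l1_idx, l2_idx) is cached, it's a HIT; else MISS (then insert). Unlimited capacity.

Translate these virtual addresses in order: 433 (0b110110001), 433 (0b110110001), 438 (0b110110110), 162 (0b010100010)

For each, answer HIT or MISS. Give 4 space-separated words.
Answer: MISS HIT HIT MISS

Derivation:
vaddr=433: (3,3) not in TLB -> MISS, insert
vaddr=433: (3,3) in TLB -> HIT
vaddr=438: (3,3) in TLB -> HIT
vaddr=162: (1,2) not in TLB -> MISS, insert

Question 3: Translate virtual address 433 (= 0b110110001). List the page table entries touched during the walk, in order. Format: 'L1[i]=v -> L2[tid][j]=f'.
Answer: L1[3]=0 -> L2[0][3]=11

Derivation:
vaddr = 433 = 0b110110001
Split: l1_idx=3, l2_idx=3, offset=1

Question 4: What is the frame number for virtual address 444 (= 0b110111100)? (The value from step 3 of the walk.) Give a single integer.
Answer: 11

Derivation:
vaddr = 444: l1_idx=3, l2_idx=3
L1[3] = 0; L2[0][3] = 11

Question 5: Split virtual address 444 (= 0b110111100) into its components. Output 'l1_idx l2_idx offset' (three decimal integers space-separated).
vaddr = 444 = 0b110111100
  top 2 bits -> l1_idx = 3
  next 3 bits -> l2_idx = 3
  bottom 4 bits -> offset = 12

Answer: 3 3 12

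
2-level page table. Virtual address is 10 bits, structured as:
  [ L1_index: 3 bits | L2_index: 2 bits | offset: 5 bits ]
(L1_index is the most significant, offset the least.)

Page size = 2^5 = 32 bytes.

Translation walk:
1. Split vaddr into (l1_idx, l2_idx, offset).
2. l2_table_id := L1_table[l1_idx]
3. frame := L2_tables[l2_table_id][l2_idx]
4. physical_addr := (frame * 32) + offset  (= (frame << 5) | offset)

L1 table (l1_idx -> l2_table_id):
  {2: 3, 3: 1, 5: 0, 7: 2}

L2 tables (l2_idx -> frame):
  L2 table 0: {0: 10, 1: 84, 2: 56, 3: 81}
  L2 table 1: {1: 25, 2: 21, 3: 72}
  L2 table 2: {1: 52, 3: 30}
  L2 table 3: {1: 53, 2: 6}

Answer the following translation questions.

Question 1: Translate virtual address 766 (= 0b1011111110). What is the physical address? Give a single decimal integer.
Answer: 2622

Derivation:
vaddr = 766 = 0b1011111110
Split: l1_idx=5, l2_idx=3, offset=30
L1[5] = 0
L2[0][3] = 81
paddr = 81 * 32 + 30 = 2622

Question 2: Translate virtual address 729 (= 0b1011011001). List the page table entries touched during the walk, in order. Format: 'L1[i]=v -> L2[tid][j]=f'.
Answer: L1[5]=0 -> L2[0][2]=56

Derivation:
vaddr = 729 = 0b1011011001
Split: l1_idx=5, l2_idx=2, offset=25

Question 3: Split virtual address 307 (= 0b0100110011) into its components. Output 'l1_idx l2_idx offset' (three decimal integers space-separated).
vaddr = 307 = 0b0100110011
  top 3 bits -> l1_idx = 2
  next 2 bits -> l2_idx = 1
  bottom 5 bits -> offset = 19

Answer: 2 1 19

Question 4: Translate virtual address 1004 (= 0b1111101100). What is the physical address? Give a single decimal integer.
Answer: 972

Derivation:
vaddr = 1004 = 0b1111101100
Split: l1_idx=7, l2_idx=3, offset=12
L1[7] = 2
L2[2][3] = 30
paddr = 30 * 32 + 12 = 972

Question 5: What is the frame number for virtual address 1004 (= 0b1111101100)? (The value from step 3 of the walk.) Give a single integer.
vaddr = 1004: l1_idx=7, l2_idx=3
L1[7] = 2; L2[2][3] = 30

Answer: 30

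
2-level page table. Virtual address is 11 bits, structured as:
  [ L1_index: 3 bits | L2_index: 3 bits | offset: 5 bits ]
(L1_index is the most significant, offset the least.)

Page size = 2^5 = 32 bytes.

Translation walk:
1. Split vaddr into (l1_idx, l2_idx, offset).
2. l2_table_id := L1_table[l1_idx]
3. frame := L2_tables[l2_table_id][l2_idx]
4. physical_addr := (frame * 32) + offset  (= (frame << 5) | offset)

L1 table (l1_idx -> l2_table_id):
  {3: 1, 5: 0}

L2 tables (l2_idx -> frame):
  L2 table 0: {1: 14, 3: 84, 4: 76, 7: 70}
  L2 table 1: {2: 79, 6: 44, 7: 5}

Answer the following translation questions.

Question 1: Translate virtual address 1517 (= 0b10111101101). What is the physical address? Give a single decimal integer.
Answer: 2253

Derivation:
vaddr = 1517 = 0b10111101101
Split: l1_idx=5, l2_idx=7, offset=13
L1[5] = 0
L2[0][7] = 70
paddr = 70 * 32 + 13 = 2253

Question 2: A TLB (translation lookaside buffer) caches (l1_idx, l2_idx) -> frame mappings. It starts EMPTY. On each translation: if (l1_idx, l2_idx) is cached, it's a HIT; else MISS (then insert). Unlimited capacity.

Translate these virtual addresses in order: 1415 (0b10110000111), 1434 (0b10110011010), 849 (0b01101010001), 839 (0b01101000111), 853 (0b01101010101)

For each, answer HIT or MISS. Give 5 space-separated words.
Answer: MISS HIT MISS HIT HIT

Derivation:
vaddr=1415: (5,4) not in TLB -> MISS, insert
vaddr=1434: (5,4) in TLB -> HIT
vaddr=849: (3,2) not in TLB -> MISS, insert
vaddr=839: (3,2) in TLB -> HIT
vaddr=853: (3,2) in TLB -> HIT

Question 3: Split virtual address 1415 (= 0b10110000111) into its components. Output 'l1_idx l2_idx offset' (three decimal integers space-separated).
Answer: 5 4 7

Derivation:
vaddr = 1415 = 0b10110000111
  top 3 bits -> l1_idx = 5
  next 3 bits -> l2_idx = 4
  bottom 5 bits -> offset = 7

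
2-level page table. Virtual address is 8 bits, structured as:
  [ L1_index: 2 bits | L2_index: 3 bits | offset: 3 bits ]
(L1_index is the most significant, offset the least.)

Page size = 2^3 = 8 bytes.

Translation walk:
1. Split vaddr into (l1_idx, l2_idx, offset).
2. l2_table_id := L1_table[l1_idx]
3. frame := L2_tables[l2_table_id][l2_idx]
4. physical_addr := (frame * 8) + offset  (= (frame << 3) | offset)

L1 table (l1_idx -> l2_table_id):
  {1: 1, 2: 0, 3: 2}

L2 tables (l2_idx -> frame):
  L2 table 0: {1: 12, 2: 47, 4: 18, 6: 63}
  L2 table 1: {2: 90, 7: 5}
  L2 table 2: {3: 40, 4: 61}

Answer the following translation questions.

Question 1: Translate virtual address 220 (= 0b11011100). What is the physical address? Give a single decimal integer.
vaddr = 220 = 0b11011100
Split: l1_idx=3, l2_idx=3, offset=4
L1[3] = 2
L2[2][3] = 40
paddr = 40 * 8 + 4 = 324

Answer: 324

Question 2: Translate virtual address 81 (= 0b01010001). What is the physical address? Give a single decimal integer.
vaddr = 81 = 0b01010001
Split: l1_idx=1, l2_idx=2, offset=1
L1[1] = 1
L2[1][2] = 90
paddr = 90 * 8 + 1 = 721

Answer: 721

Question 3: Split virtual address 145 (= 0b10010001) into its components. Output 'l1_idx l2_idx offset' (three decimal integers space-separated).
Answer: 2 2 1

Derivation:
vaddr = 145 = 0b10010001
  top 2 bits -> l1_idx = 2
  next 3 bits -> l2_idx = 2
  bottom 3 bits -> offset = 1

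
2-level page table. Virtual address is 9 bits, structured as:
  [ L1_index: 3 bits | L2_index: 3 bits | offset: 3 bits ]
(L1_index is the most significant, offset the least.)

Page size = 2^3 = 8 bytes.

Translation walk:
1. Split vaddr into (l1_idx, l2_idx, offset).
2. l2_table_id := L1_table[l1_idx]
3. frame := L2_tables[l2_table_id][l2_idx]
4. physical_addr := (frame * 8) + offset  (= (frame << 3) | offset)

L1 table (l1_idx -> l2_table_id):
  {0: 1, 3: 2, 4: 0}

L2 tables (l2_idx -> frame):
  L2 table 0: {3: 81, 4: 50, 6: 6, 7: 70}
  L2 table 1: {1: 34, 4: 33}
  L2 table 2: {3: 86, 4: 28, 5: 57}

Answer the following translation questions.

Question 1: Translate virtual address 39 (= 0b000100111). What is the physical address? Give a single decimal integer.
Answer: 271

Derivation:
vaddr = 39 = 0b000100111
Split: l1_idx=0, l2_idx=4, offset=7
L1[0] = 1
L2[1][4] = 33
paddr = 33 * 8 + 7 = 271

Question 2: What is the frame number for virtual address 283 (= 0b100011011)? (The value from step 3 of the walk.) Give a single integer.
Answer: 81

Derivation:
vaddr = 283: l1_idx=4, l2_idx=3
L1[4] = 0; L2[0][3] = 81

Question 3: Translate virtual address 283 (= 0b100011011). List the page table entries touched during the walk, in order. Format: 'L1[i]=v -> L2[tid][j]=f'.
vaddr = 283 = 0b100011011
Split: l1_idx=4, l2_idx=3, offset=3

Answer: L1[4]=0 -> L2[0][3]=81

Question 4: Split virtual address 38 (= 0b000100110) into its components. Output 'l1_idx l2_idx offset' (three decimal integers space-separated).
Answer: 0 4 6

Derivation:
vaddr = 38 = 0b000100110
  top 3 bits -> l1_idx = 0
  next 3 bits -> l2_idx = 4
  bottom 3 bits -> offset = 6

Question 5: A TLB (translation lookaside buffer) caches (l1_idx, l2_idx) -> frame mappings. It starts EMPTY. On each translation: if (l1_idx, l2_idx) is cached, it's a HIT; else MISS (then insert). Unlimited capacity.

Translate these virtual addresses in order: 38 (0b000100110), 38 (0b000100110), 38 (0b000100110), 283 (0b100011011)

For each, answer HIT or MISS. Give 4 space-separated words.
Answer: MISS HIT HIT MISS

Derivation:
vaddr=38: (0,4) not in TLB -> MISS, insert
vaddr=38: (0,4) in TLB -> HIT
vaddr=38: (0,4) in TLB -> HIT
vaddr=283: (4,3) not in TLB -> MISS, insert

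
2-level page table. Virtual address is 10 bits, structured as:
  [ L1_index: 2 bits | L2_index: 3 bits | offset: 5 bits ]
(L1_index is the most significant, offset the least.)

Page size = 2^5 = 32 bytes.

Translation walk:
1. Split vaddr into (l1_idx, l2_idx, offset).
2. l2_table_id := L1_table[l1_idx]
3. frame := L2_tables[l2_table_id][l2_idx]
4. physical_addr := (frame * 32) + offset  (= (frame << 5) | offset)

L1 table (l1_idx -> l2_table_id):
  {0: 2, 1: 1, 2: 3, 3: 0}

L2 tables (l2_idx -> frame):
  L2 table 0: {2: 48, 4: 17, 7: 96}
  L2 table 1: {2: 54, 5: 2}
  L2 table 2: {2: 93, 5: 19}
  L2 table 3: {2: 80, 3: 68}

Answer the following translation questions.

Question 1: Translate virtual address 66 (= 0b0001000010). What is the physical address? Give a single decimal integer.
vaddr = 66 = 0b0001000010
Split: l1_idx=0, l2_idx=2, offset=2
L1[0] = 2
L2[2][2] = 93
paddr = 93 * 32 + 2 = 2978

Answer: 2978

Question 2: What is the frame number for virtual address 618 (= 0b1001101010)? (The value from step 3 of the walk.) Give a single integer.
Answer: 68

Derivation:
vaddr = 618: l1_idx=2, l2_idx=3
L1[2] = 3; L2[3][3] = 68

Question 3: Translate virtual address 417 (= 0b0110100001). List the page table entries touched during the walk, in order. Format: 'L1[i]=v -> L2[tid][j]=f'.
Answer: L1[1]=1 -> L2[1][5]=2

Derivation:
vaddr = 417 = 0b0110100001
Split: l1_idx=1, l2_idx=5, offset=1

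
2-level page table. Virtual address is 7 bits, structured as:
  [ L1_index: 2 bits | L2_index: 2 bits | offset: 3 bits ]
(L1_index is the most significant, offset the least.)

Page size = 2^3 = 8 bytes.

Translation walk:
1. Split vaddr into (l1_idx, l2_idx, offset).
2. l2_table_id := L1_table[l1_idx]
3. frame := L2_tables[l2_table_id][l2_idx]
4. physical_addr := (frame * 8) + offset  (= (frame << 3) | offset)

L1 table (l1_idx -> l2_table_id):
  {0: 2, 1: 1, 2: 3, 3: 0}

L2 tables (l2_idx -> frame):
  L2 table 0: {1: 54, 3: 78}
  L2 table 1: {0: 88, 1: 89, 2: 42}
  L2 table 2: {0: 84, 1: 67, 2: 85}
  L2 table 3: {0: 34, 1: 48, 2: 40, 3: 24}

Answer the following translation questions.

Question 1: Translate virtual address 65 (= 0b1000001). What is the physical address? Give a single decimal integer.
Answer: 273

Derivation:
vaddr = 65 = 0b1000001
Split: l1_idx=2, l2_idx=0, offset=1
L1[2] = 3
L2[3][0] = 34
paddr = 34 * 8 + 1 = 273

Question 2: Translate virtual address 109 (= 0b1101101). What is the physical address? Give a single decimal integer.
Answer: 437

Derivation:
vaddr = 109 = 0b1101101
Split: l1_idx=3, l2_idx=1, offset=5
L1[3] = 0
L2[0][1] = 54
paddr = 54 * 8 + 5 = 437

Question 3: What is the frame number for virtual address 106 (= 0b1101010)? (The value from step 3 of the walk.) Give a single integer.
Answer: 54

Derivation:
vaddr = 106: l1_idx=3, l2_idx=1
L1[3] = 0; L2[0][1] = 54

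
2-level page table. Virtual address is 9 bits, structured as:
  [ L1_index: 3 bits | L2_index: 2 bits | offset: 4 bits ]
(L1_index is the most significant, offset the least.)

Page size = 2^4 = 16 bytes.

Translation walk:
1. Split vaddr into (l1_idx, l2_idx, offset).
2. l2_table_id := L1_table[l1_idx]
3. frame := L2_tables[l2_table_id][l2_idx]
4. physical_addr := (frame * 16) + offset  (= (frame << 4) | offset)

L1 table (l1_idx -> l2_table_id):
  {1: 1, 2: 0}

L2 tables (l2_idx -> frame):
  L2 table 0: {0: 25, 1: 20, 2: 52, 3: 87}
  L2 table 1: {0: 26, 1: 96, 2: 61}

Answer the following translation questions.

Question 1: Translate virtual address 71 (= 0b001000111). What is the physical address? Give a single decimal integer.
vaddr = 71 = 0b001000111
Split: l1_idx=1, l2_idx=0, offset=7
L1[1] = 1
L2[1][0] = 26
paddr = 26 * 16 + 7 = 423

Answer: 423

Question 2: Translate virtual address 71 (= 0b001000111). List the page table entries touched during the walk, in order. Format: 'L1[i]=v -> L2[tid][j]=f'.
Answer: L1[1]=1 -> L2[1][0]=26

Derivation:
vaddr = 71 = 0b001000111
Split: l1_idx=1, l2_idx=0, offset=7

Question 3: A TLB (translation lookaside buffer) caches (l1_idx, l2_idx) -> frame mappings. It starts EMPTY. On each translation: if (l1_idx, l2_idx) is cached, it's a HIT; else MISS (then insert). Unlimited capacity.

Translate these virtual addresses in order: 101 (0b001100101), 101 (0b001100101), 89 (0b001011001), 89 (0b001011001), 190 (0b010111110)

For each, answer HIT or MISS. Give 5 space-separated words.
vaddr=101: (1,2) not in TLB -> MISS, insert
vaddr=101: (1,2) in TLB -> HIT
vaddr=89: (1,1) not in TLB -> MISS, insert
vaddr=89: (1,1) in TLB -> HIT
vaddr=190: (2,3) not in TLB -> MISS, insert

Answer: MISS HIT MISS HIT MISS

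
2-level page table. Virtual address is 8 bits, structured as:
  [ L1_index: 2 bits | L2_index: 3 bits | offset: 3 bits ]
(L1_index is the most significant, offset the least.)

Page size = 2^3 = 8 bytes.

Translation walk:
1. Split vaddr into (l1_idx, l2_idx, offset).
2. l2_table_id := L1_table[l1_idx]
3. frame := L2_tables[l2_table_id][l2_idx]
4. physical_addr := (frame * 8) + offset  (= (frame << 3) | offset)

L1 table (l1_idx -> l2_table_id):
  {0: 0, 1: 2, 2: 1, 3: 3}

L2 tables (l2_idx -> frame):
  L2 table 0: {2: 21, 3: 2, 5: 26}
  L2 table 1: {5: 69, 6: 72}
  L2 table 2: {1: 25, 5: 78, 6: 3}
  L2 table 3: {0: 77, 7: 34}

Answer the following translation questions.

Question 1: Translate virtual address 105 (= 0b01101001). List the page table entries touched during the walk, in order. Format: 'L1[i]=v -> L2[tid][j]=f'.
vaddr = 105 = 0b01101001
Split: l1_idx=1, l2_idx=5, offset=1

Answer: L1[1]=2 -> L2[2][5]=78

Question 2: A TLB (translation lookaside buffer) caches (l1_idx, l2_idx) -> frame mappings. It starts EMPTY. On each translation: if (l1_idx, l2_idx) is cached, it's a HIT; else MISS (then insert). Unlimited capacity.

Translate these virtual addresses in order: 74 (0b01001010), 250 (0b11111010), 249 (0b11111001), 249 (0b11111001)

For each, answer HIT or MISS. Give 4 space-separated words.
Answer: MISS MISS HIT HIT

Derivation:
vaddr=74: (1,1) not in TLB -> MISS, insert
vaddr=250: (3,7) not in TLB -> MISS, insert
vaddr=249: (3,7) in TLB -> HIT
vaddr=249: (3,7) in TLB -> HIT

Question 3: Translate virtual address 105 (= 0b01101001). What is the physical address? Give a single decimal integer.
Answer: 625

Derivation:
vaddr = 105 = 0b01101001
Split: l1_idx=1, l2_idx=5, offset=1
L1[1] = 2
L2[2][5] = 78
paddr = 78 * 8 + 1 = 625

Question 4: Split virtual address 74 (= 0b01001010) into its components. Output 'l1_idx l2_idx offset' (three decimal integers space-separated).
Answer: 1 1 2

Derivation:
vaddr = 74 = 0b01001010
  top 2 bits -> l1_idx = 1
  next 3 bits -> l2_idx = 1
  bottom 3 bits -> offset = 2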